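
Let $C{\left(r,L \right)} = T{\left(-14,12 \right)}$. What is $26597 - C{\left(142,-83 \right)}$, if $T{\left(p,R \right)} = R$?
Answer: $26585$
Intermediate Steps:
$C{\left(r,L \right)} = 12$
$26597 - C{\left(142,-83 \right)} = 26597 - 12 = 26585$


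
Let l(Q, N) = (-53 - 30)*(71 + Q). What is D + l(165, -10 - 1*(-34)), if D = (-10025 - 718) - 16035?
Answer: -46366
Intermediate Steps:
l(Q, N) = -5893 - 83*Q (l(Q, N) = -83*(71 + Q) = -5893 - 83*Q)
D = -26778 (D = -10743 - 16035 = -26778)
D + l(165, -10 - 1*(-34)) = -26778 + (-5893 - 83*165) = -26778 + (-5893 - 13695) = -26778 - 19588 = -46366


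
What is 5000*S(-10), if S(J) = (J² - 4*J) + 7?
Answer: 735000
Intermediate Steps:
S(J) = 7 + J² - 4*J
5000*S(-10) = 5000*(7 + (-10)² - 4*(-10)) = 5000*(7 + 100 + 40) = 5000*147 = 735000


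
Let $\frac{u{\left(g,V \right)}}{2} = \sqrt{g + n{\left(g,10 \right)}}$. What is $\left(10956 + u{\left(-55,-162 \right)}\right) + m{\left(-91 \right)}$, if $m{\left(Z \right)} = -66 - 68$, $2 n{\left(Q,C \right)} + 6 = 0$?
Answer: $10822 + 2 i \sqrt{58} \approx 10822.0 + 15.232 i$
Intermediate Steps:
$n{\left(Q,C \right)} = -3$ ($n{\left(Q,C \right)} = -3 + \frac{1}{2} \cdot 0 = -3 + 0 = -3$)
$m{\left(Z \right)} = -134$
$u{\left(g,V \right)} = 2 \sqrt{-3 + g}$ ($u{\left(g,V \right)} = 2 \sqrt{g - 3} = 2 \sqrt{-3 + g}$)
$\left(10956 + u{\left(-55,-162 \right)}\right) + m{\left(-91 \right)} = \left(10956 + 2 \sqrt{-3 - 55}\right) - 134 = \left(10956 + 2 \sqrt{-58}\right) - 134 = \left(10956 + 2 i \sqrt{58}\right) - 134 = 10822 + 2 i \sqrt{58}$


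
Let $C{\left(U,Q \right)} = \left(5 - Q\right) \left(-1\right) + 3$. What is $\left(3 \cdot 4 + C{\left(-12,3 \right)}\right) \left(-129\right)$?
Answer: $-1677$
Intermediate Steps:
$C{\left(U,Q \right)} = -2 + Q$ ($C{\left(U,Q \right)} = \left(-5 + Q\right) + 3 = -2 + Q$)
$\left(3 \cdot 4 + C{\left(-12,3 \right)}\right) \left(-129\right) = \left(3 \cdot 4 + \left(-2 + 3\right)\right) \left(-129\right) = \left(12 + 1\right) \left(-129\right) = 13 \left(-129\right) = -1677$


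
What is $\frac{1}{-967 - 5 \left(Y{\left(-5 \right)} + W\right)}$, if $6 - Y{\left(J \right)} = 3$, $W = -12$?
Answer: $- \frac{1}{922} \approx -0.0010846$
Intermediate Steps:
$Y{\left(J \right)} = 3$ ($Y{\left(J \right)} = 6 - 3 = 3$)
$\frac{1}{-967 - 5 \left(Y{\left(-5 \right)} + W\right)} = \frac{1}{-967 - 5 \left(3 - 12\right)} = \frac{1}{-967 - -45} = \frac{1}{-967 + 45} = \frac{1}{-922} = - \frac{1}{922}$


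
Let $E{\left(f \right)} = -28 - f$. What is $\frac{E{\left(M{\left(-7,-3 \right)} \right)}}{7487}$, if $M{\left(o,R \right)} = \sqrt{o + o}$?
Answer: $- \frac{28}{7487} - \frac{i \sqrt{14}}{7487} \approx -0.0037398 - 0.00049975 i$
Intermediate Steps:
$M{\left(o,R \right)} = \sqrt{2} \sqrt{o}$ ($M{\left(o,R \right)} = \sqrt{2 o} = \sqrt{2} \sqrt{o}$)
$\frac{E{\left(M{\left(-7,-3 \right)} \right)}}{7487} = \frac{-28 - \sqrt{2} \sqrt{-7}}{7487} = \left(-28 - \sqrt{2} i \sqrt{7}\right) \frac{1}{7487} = \left(-28 - i \sqrt{14}\right) \frac{1}{7487} = - \frac{28}{7487} - \frac{i \sqrt{14}}{7487}$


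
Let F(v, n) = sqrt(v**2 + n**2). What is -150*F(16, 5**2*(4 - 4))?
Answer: -2400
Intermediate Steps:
F(v, n) = sqrt(n**2 + v**2)
-150*F(16, 5**2*(4 - 4)) = -150*sqrt((5**2*(4 - 4))**2 + 16**2) = -150*sqrt((25*0)**2 + 256) = -150*sqrt(0**2 + 256) = -150*sqrt(0 + 256) = -150*sqrt(256) = -150*16 = -2400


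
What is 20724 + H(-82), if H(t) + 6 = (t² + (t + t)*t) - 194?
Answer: 40696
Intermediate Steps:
H(t) = -200 + 3*t² (H(t) = -6 + ((t² + (t + t)*t) - 194) = -6 + ((t² + (2*t)*t) - 194) = -6 + ((t² + 2*t²) - 194) = -6 + (3*t² - 194) = -6 + (-194 + 3*t²) = -200 + 3*t²)
20724 + H(-82) = 20724 + (-200 + 3*(-82)²) = 20724 + (-200 + 3*6724) = 20724 + (-200 + 20172) = 20724 + 19972 = 40696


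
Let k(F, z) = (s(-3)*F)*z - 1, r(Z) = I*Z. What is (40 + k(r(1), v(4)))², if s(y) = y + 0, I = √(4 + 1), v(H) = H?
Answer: 2241 - 936*√5 ≈ 148.04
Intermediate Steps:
I = √5 ≈ 2.2361
s(y) = y
r(Z) = Z*√5 (r(Z) = √5*Z = Z*√5)
k(F, z) = -1 - 3*F*z (k(F, z) = (-3*F)*z - 1 = -3*F*z - 1 = -1 - 3*F*z)
(40 + k(r(1), v(4)))² = (40 + (-1 - 3*1*√5*4))² = (40 + (-1 - 3*√5*4))² = (40 + (-1 - 12*√5))² = (39 - 12*√5)²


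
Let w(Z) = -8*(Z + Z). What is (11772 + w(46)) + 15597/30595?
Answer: 337662017/30595 ≈ 11037.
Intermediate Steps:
w(Z) = -16*Z
(11772 + w(46)) + 15597/30595 = (11772 - 16*46) + 15597/30595 = (11772 - 736) + 15597*(1/30595) = 11036 + 15597/30595 = 337662017/30595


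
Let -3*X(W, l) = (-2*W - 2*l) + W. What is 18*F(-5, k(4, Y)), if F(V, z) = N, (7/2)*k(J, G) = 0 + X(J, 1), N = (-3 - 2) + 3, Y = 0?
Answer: -36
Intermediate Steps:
X(W, l) = W/3 + 2*l/3 (X(W, l) = -((-2*W - 2*l) + W)/3 = -(-W - 2*l)/3 = W/3 + 2*l/3)
N = -2 (N = -5 + 3 = -2)
k(J, G) = 4/21 + 2*J/21 (k(J, G) = 2*(0 + (J/3 + (⅔)*1))/7 = 2*(0 + (J/3 + ⅔))/7 = 2*(0 + (⅔ + J/3))/7 = 2*(⅔ + J/3)/7 = 4/21 + 2*J/21)
F(V, z) = -2
18*F(-5, k(4, Y)) = 18*(-2) = -36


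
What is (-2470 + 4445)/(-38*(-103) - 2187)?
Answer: 1975/1727 ≈ 1.1436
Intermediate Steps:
(-2470 + 4445)/(-38*(-103) - 2187) = 1975/(3914 - 2187) = 1975/1727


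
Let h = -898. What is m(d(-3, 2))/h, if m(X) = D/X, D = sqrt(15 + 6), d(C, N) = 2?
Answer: -sqrt(21)/1796 ≈ -0.0025515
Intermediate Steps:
D = sqrt(21) ≈ 4.5826
m(X) = sqrt(21)/X
m(d(-3, 2))/h = (sqrt(21)/2)/(-898) = (sqrt(21)*(1/2))*(-1/898) = (sqrt(21)/2)*(-1/898) = -sqrt(21)/1796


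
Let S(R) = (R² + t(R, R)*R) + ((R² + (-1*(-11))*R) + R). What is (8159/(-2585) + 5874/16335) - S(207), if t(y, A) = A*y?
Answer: -3789203458/423 ≈ -8.9579e+6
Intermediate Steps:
S(R) = R³ + 2*R² + 12*R (S(R) = (R² + (R*R)*R) + ((R² + (-1*(-11))*R) + R) = (R² + R²*R) + ((R² + 11*R) + R) = (R² + R³) + (R² + 12*R) = R³ + 2*R² + 12*R)
(8159/(-2585) + 5874/16335) - S(207) = (8159/(-2585) + 5874/16335) - 207*(12 + 207² + 2*207) = (8159*(-1/2585) + 5874*(1/16335)) - 207*(12 + 42849 + 414) = (-8159/2585 + 178/495) - 207*43275 = -1183/423 - 1*8957925 = -1183/423 - 8957925 = -3789203458/423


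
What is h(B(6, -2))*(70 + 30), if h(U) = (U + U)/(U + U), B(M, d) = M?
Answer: 100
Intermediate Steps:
h(U) = 1 (h(U) = (2*U)/((2*U)) = (2*U)*(1/(2*U)) = 1)
h(B(6, -2))*(70 + 30) = 1*(70 + 30) = 1*100 = 100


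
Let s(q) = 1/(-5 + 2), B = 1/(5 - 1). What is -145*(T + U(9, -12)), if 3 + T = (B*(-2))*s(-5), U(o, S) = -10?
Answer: 11165/6 ≈ 1860.8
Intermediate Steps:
B = ¼ (B = 1/4 = ¼ ≈ 0.25000)
s(q) = -⅓ (s(q) = 1/(-3) = -⅓)
T = -17/6 (T = -3 + ((¼)*(-2))*(-⅓) = -3 - ½*(-⅓) = -3 + ⅙ = -17/6 ≈ -2.8333)
-145*(T + U(9, -12)) = -145*(-17/6 - 10) = -145*(-77/6) = 11165/6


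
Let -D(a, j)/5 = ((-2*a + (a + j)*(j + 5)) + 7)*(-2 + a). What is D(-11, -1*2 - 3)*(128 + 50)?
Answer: 335530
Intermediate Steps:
D(a, j) = -5*(-2 + a)*(7 - 2*a + (5 + j)*(a + j)) (D(a, j) = -5*((-2*a + (a + j)*(j + 5)) + 7)*(-2 + a) = -5*((-2*a + (a + j)*(5 + j)) + 7)*(-2 + a) = -5*((-2*a + (5 + j)*(a + j)) + 7)*(-2 + a) = -5*(7 - 2*a + (5 + j)*(a + j))*(-2 + a) = -5*(-2 + a)*(7 - 2*a + (5 + j)*(a + j)))
D(-11, -1*2 - 3)*(128 + 50) = (70 - 15*(-11)**2 - 5*(-11) + 10*(-1*2 - 3)**2 + 50*(-1*2 - 3) - 15*(-11)*(-1*2 - 3) - 5*(-11)*(-1*2 - 3)**2 - 5*(-1*2 - 3)*(-11)**2)*(128 + 50) = (70 - 15*121 + 55 + 10*(-2 - 3)**2 + 50*(-2 - 3) - 15*(-11)*(-2 - 3) - 5*(-11)*(-2 - 3)**2 - 5*(-2 - 3)*121)*178 = (70 - 1815 + 55 + 10*(-5)**2 + 50*(-5) - 15*(-11)*(-5) - 5*(-11)*(-5)**2 - 5*(-5)*121)*178 = (70 - 1815 + 55 + 10*25 - 250 - 825 - 5*(-11)*25 + 3025)*178 = (70 - 1815 + 55 + 250 - 250 - 825 + 1375 + 3025)*178 = 1885*178 = 335530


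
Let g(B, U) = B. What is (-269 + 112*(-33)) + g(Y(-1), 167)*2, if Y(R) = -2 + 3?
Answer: -3963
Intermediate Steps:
Y(R) = 1
(-269 + 112*(-33)) + g(Y(-1), 167)*2 = (-269 + 112*(-33)) + 1*2 = (-269 - 3696) + 2 = -3965 + 2 = -3963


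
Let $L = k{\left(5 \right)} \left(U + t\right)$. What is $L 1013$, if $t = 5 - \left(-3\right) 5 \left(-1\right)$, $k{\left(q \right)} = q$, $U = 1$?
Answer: $-45585$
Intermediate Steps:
$t = -10$ ($t = 5 - \left(-15\right) \left(-1\right) = 5 - 15 = -10$)
$L = -45$ ($L = 5 \left(1 - 10\right) = 5 \left(-9\right) = -45$)
$L 1013 = \left(-45\right) 1013 = -45585$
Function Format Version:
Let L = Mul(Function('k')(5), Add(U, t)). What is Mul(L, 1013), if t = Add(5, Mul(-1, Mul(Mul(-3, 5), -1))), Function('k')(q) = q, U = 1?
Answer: -45585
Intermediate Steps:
t = -10 (t = Add(5, Mul(-1, Mul(-15, -1))) = Add(5, Mul(-1, 15)) = Add(5, -15) = -10)
L = -45 (L = Mul(5, Add(1, -10)) = Mul(5, -9) = -45)
Mul(L, 1013) = Mul(-45, 1013) = -45585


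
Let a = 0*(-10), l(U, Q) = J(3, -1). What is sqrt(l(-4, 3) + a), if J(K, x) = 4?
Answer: 2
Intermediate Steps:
l(U, Q) = 4
a = 0
sqrt(l(-4, 3) + a) = sqrt(4 + 0) = sqrt(4) = 2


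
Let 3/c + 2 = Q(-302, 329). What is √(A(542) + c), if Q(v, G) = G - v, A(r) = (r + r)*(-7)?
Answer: I*√3002122021/629 ≈ 87.109*I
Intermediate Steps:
A(r) = -14*r (A(r) = (2*r)*(-7) = -14*r)
c = 3/629 (c = 3/(-2 + (329 - 1*(-302))) = 3/(-2 + (329 + 302)) = 3/(-2 + 631) = 3/629 ≈ 0.0047695)
√(A(542) + c) = √(-14*542 + 3/629) = √(-7588 + 3/629) = √(-4772849/629) = I*√3002122021/629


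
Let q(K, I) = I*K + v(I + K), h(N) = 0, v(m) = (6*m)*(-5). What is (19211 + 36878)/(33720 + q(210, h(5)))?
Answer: 56089/27420 ≈ 2.0456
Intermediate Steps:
v(m) = -30*m
q(K, I) = -30*I - 30*K + I*K (q(K, I) = I*K - 30*(I + K) = I*K + (-30*I - 30*K) = -30*I - 30*K + I*K)
(19211 + 36878)/(33720 + q(210, h(5))) = (19211 + 36878)/(33720 + (-30*0 - 30*210 + 0*210)) = 56089/(33720 + (0 - 6300 + 0)) = 56089/(33720 - 6300) = 56089/27420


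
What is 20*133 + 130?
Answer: 2790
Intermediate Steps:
20*133 + 130 = 2660 + 130 = 2790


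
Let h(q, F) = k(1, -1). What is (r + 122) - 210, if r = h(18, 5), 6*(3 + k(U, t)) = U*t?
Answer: -547/6 ≈ -91.167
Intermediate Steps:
k(U, t) = -3 + U*t/6 (k(U, t) = -3 + (U*t)/6 = -3 + U*t/6)
h(q, F) = -19/6 (h(q, F) = -3 + (⅙)*1*(-1) = -3 - ⅙ = -19/6)
r = -19/6 ≈ -3.1667
(r + 122) - 210 = (-19/6 + 122) - 210 = 713/6 - 210 = -547/6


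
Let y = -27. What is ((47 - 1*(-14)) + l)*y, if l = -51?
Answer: -270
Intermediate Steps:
((47 - 1*(-14)) + l)*y = ((47 - 1*(-14)) - 51)*(-27) = ((47 + 14) - 51)*(-27) = (61 - 51)*(-27) = 10*(-27) = -270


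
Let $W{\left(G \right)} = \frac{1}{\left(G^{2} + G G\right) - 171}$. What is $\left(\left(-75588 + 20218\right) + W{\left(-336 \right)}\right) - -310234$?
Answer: $\frac{57502670545}{225621} \approx 2.5486 \cdot 10^{5}$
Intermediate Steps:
$W{\left(G \right)} = \frac{1}{-171 + 2 G^{2}}$ ($W{\left(G \right)} = \frac{1}{\left(G^{2} + G^{2}\right) - 171} = \frac{1}{2 G^{2} - 171} = \frac{1}{-171 + 2 G^{2}}$)
$\left(\left(-75588 + 20218\right) + W{\left(-336 \right)}\right) - -310234 = \left(\left(-75588 + 20218\right) + \frac{1}{-171 + 2 \left(-336\right)^{2}}\right) - -310234 = \left(-55370 + \frac{1}{-171 + 2 \cdot 112896}\right) + 310234 = \left(-55370 + \frac{1}{-171 + 225792}\right) + 310234 = \left(-55370 + \frac{1}{225621}\right) + 310234 = - \frac{12492634769}{225621} + 310234 = \frac{57502670545}{225621}$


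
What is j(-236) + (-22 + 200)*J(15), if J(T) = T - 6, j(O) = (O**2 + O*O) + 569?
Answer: 113563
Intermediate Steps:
j(O) = 569 + 2*O**2 (j(O) = (O**2 + O**2) + 569 = 2*O**2 + 569 = 569 + 2*O**2)
J(T) = -6 + T
j(-236) + (-22 + 200)*J(15) = (569 + 2*(-236)**2) + (-22 + 200)*(-6 + 15) = (569 + 2*55696) + 178*9 = (569 + 111392) + 1602 = 111961 + 1602 = 113563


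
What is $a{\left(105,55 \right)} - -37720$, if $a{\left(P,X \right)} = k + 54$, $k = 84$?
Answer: $37858$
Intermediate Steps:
$a{\left(P,X \right)} = 138$ ($a{\left(P,X \right)} = 84 + 54 = 138$)
$a{\left(105,55 \right)} - -37720 = 138 - -37720 = 138 + 37720 = 37858$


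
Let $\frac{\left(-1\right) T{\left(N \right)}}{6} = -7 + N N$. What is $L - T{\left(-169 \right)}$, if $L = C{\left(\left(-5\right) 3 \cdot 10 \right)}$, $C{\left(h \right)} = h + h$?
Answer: $171024$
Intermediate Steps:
$C{\left(h \right)} = 2 h$
$T{\left(N \right)} = 42 - 6 N^{2}$ ($T{\left(N \right)} = - 6 \left(-7 + N N\right) = - 6 \left(-7 + N^{2}\right) = 42 - 6 N^{2}$)
$L = -300$ ($L = 2 \left(-5\right) 3 \cdot 10 = 2 \left(\left(-15\right) 10\right) = 2 \left(-150\right) = -300$)
$L - T{\left(-169 \right)} = -300 - \left(42 - 6 \left(-169\right)^{2}\right) = -300 - \left(42 - 171366\right) = -300 - -171324 = -300 + 171324 = 171024$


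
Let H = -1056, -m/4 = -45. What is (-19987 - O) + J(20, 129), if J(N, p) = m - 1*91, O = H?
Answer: -18842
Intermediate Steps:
m = 180 (m = -4*(-45) = 180)
O = -1056
J(N, p) = 89 (J(N, p) = 180 - 1*91 = 180 - 91 = 89)
(-19987 - O) + J(20, 129) = (-19987 - 1*(-1056)) + 89 = (-19987 + 1056) + 89 = -18931 + 89 = -18842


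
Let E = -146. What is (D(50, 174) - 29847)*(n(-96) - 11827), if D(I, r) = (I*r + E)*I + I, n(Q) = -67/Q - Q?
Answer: -448082149427/96 ≈ -4.6675e+9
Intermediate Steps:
n(Q) = -Q - 67/Q
D(I, r) = I + I*(-146 + I*r) (D(I, r) = (I*r - 146)*I + I = (-146 + I*r)*I + I = I*(-146 + I*r) + I = I + I*(-146 + I*r))
(D(50, 174) - 29847)*(n(-96) - 11827) = (50*(-145 + 50*174) - 29847)*((-1*(-96) - 67/(-96)) - 11827) = (50*(-145 + 8700) - 29847)*((96 - 67*(-1/96)) - 11827) = (50*8555 - 29847)*((96 + 67/96) - 11827) = (427750 - 29847)*(9283/96 - 11827) = 397903*(-1126109/96) = -448082149427/96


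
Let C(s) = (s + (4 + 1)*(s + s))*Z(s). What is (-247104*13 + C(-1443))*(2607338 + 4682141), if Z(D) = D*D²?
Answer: 347659794748621301661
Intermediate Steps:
Z(D) = D³
C(s) = 11*s⁴ (C(s) = (s + (4 + 1)*(s + s))*s³ = (s + 5*(2*s))*s³ = (s + 10*s)*s³ = (11*s)*s³ = 11*s⁴)
(-247104*13 + C(-1443))*(2607338 + 4682141) = (-247104*13 + 11*(-1443)⁴)*(2607338 + 4682141) = (-3212352 + 11*4335760898001)*7289479 = (-3212352 + 47693369878011)*7289479 = 47693366665659*7289479 = 347659794748621301661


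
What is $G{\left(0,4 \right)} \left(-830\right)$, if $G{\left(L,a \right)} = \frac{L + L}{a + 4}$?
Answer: $0$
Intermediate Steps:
$G{\left(L,a \right)} = \frac{2 L}{4 + a}$
$G{\left(0,4 \right)} \left(-830\right) = 2 \cdot 0 \frac{1}{4 + 4} \left(-830\right) = 2 \cdot 0 \cdot \frac{1}{8} \left(-830\right) = 0 \left(-830\right) = 0$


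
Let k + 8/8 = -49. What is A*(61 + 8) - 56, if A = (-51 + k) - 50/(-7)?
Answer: -45725/7 ≈ -6532.1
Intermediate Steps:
k = -50 (k = -1 - 49 = -50)
A = -657/7 (A = (-51 - 50) - 50/(-7) = -101 - 50*(-⅐) = -101 + 50/7 = -657/7 ≈ -93.857)
A*(61 + 8) - 56 = -657*(61 + 8)/7 - 56 = -657/7*69 - 56 = -45333/7 - 56 = -45725/7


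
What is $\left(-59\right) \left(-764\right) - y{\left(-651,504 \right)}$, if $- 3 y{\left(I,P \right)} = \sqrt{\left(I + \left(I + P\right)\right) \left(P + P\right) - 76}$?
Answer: $45076 + \frac{2 i \sqrt{201115}}{3} \approx 45076.0 + 298.97 i$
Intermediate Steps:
$y{\left(I,P \right)} = - \frac{\sqrt{-76 + 2 P \left(P + 2 I\right)}}{3}$ ($y{\left(I,P \right)} = - \frac{\sqrt{\left(I + \left(I + P\right)\right) \left(P + P\right) - 76}}{3} = - \frac{\sqrt{\left(P + 2 I\right) 2 P + \left(-103 + 27\right)}}{3} = - \frac{\sqrt{2 P \left(P + 2 I\right) - 76}}{3} = - \frac{\sqrt{-76 + 2 P \left(P + 2 I\right)}}{3}$)
$\left(-59\right) \left(-764\right) - y{\left(-651,504 \right)} = \left(-59\right) \left(-764\right) - - \frac{\sqrt{-76 + 2 \cdot 504^{2} + 4 \left(-651\right) 504}}{3} = 45076 - - \frac{\sqrt{-76 + 2 \cdot 254016 - 1312416}}{3} = 45076 - - \frac{\sqrt{-76 + 508032 - 1312416}}{3} = 45076 - - \frac{\sqrt{-804460}}{3} = 45076 - - \frac{2 i \sqrt{201115}}{3} = 45076 + \frac{2 i \sqrt{201115}}{3}$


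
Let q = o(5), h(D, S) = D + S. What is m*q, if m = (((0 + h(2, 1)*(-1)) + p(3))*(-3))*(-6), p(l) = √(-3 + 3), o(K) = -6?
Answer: 324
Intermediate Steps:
p(l) = 0 (p(l) = √0 = 0)
q = -6
m = -54 (m = (((0 + (2 + 1)*(-1)) + 0)*(-3))*(-6) = (((0 + 3*(-1)) + 0)*(-3))*(-6) = (((0 - 3) + 0)*(-3))*(-6) = ((-3 + 0)*(-3))*(-6) = -3*(-3)*(-6) = 9*(-6) = -54)
m*q = -54*(-6) = 324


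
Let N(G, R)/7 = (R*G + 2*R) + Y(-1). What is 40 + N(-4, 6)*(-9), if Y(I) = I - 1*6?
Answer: 1237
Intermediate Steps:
Y(I) = -6 + I (Y(I) = I - 6 = -6 + I)
N(G, R) = -49 + 14*R + 7*G*R (N(G, R) = 7*((R*G + 2*R) + (-6 - 1)) = 7*((G*R + 2*R) - 7) = 7*((2*R + G*R) - 7) = 7*(-7 + 2*R + G*R) = -49 + 14*R + 7*G*R)
40 + N(-4, 6)*(-9) = 40 + (-49 + 14*6 + 7*(-4)*6)*(-9) = 40 + (-49 + 84 - 168)*(-9) = 40 - 133*(-9) = 40 + 1197 = 1237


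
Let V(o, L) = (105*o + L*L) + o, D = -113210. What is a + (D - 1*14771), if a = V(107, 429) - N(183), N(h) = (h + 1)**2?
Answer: 33546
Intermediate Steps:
V(o, L) = L**2 + 106*o (V(o, L) = (105*o + L**2) + o = (L**2 + 105*o) + o = L**2 + 106*o)
N(h) = (1 + h)**2
a = 161527 (a = (429**2 + 106*107) - (1 + 183)**2 = (184041 + 11342) - 1*184**2 = 195383 - 1*33856 = 195383 - 33856 = 161527)
a + (D - 1*14771) = 161527 + (-113210 - 1*14771) = 161527 + (-113210 - 14771) = 161527 - 127981 = 33546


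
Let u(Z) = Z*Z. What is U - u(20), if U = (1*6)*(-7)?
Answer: -442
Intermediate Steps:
u(Z) = Z**2
U = -42 (U = 6*(-7) = -42)
U - u(20) = -42 - 1*20**2 = -42 - 1*400 = -42 - 400 = -442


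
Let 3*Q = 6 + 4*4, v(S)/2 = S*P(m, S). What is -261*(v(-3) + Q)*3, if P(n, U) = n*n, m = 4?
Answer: 69426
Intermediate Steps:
P(n, U) = n**2
v(S) = 32*S (v(S) = 2*(S*4**2) = 2*(S*16) = 2*(16*S) = 32*S)
Q = 22/3 (Q = (6 + 4*4)/3 = (6 + 16)/3 = (1/3)*22 = 22/3 ≈ 7.3333)
-261*(v(-3) + Q)*3 = -261*(32*(-3) + 22/3)*3 = -261*(-96 + 22/3)*3 = -(-23142)*3 = -261*(-266) = 69426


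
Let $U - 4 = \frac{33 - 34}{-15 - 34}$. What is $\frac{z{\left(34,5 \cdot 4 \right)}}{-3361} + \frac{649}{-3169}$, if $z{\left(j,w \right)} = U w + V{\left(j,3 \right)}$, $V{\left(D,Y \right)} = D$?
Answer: $- \frac{124648575}{521899441} \approx -0.23884$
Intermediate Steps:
$U = \frac{197}{49}$ ($U = 4 + \frac{33 - 34}{-15 - 34} = 4 - \frac{1}{-49} = 4 - - \frac{1}{49} = 4 + \frac{1}{49} = \frac{197}{49} \approx 4.0204$)
$z{\left(j,w \right)} = j + \frac{197 w}{49}$ ($z{\left(j,w \right)} = \frac{197 w}{49} + j = j + \frac{197 w}{49}$)
$\frac{z{\left(34,5 \cdot 4 \right)}}{-3361} + \frac{649}{-3169} = \frac{34 + \frac{197 \cdot 5 \cdot 4}{49}}{-3361} + \frac{649}{-3169} = \left(34 + \frac{197}{49} \cdot 20\right) \left(- \frac{1}{3361}\right) + 649 \left(- \frac{1}{3169}\right) = \left(34 + \frac{3940}{49}\right) \left(- \frac{1}{3361}\right) - \frac{649}{3169} = \frac{5606}{49} \left(- \frac{1}{3361}\right) - \frac{649}{3169} = - \frac{5606}{164689} - \frac{649}{3169} = - \frac{124648575}{521899441}$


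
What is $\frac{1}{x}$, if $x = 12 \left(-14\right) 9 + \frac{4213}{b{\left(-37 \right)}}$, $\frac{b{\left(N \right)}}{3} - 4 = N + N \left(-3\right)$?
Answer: $- \frac{234}{349595} \approx -0.00066935$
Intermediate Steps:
$b{\left(N \right)} = 12 - 6 N$ ($b{\left(N \right)} = 12 + 3 \left(N + N \left(-3\right)\right) = 12 + 3 \left(N - 3 N\right) = 12 + 3 \left(- 2 N\right) = 12 - 6 N$)
$x = - \frac{349595}{234}$ ($x = 12 \left(-14\right) 9 + \frac{4213}{12 - -222} = \left(-168\right) 9 + \frac{4213}{12 + 222} = -1512 + \frac{4213}{234} = - \frac{349595}{234} \approx -1494.0$)
$\frac{1}{x} = \frac{1}{- \frac{349595}{234}} = - \frac{234}{349595}$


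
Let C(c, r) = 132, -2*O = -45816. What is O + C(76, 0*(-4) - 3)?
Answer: 23040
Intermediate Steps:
O = 22908 (O = -½*(-45816) = 22908)
O + C(76, 0*(-4) - 3) = 22908 + 132 = 23040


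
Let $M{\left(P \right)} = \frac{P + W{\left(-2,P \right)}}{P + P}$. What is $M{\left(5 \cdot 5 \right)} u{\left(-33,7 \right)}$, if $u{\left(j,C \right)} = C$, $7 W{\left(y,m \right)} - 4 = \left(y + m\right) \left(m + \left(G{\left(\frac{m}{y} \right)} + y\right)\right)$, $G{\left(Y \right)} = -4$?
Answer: $\frac{308}{25} \approx 12.32$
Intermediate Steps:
$W{\left(y,m \right)} = \frac{4}{7} + \frac{\left(m + y\right) \left(-4 + m + y\right)}{7}$ ($W{\left(y,m \right)} = \frac{4}{7} + \frac{\left(y + m\right) \left(m + \left(-4 + y\right)\right)}{7} = \frac{4}{7} + \frac{\left(m + y\right) \left(-4 + m + y\right)}{7}$)
$M{\left(P \right)} = \frac{\frac{16}{7} - \frac{P}{7} + \frac{P^{2}}{7}}{2 P}$ ($M{\left(P \right)} = \frac{P + \left(\frac{4}{7} - \frac{4 P}{7} - - \frac{8}{7} + \frac{P^{2}}{7} + \frac{\left(-2\right)^{2}}{7} + \frac{2}{7} P \left(-2\right)\right)}{P + P} = \frac{P + \left(\frac{4}{7} - \frac{4 P}{7} + \frac{8}{7} + \frac{P^{2}}{7} + \frac{1}{7} \cdot 4 - \frac{4 P}{7}\right)}{2 P} = \left(P + \left(\frac{4}{7} - \frac{4 P}{7} + \frac{8}{7} + \frac{P^{2}}{7} + \frac{4}{7} - \frac{4 P}{7}\right)\right) \frac{1}{2 P} = \left(P + \left(\frac{16}{7} - \frac{8 P}{7} + \frac{P^{2}}{7}\right)\right) \frac{1}{2 P} = \left(\frac{16}{7} - \frac{P}{7} + \frac{P^{2}}{7}\right) \frac{1}{2 P} = \frac{\frac{16}{7} - \frac{P}{7} + \frac{P^{2}}{7}}{2 P}$)
$M{\left(5 \cdot 5 \right)} u{\left(-33,7 \right)} = \frac{16 + \left(5 \cdot 5\right)^{2} - 5 \cdot 5}{14 \cdot 5 \cdot 5} \cdot 7 = \frac{16 + 25^{2} - 25}{14 \cdot 25} \cdot 7 = \frac{1}{14} \cdot \frac{1}{25} \left(16 + 625 - 25\right) 7 = \frac{1}{14} \cdot \frac{1}{25} \cdot 616 \cdot 7 = \frac{44}{25} \cdot 7 = \frac{308}{25}$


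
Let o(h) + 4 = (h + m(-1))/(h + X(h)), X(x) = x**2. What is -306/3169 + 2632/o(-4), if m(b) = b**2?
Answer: -33368434/53873 ≈ -619.39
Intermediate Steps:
o(h) = -4 + (1 + h)/(h + h**2) (o(h) = -4 + (h + (-1)**2)/(h + h**2) = -4 + (h + 1)/(h + h**2) = -4 + (1 + h)/(h + h**2))
-306/3169 + 2632/o(-4) = -306/3169 + 2632/(-4 + 1/(-4)) = -306*1/3169 + 2632/(-4 - 1/4) = -306/3169 + 2632/(-17/4) = -306/3169 + 2632*(-4/17) = -306/3169 - 10528/17 = -33368434/53873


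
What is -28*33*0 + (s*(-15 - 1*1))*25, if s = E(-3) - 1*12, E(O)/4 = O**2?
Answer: -9600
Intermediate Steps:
E(O) = 4*O**2
s = 24 (s = 4*(-3)**2 - 1*12 = 4*9 - 12 = 36 - 12 = 24)
-28*33*0 + (s*(-15 - 1*1))*25 = -28*33*0 + (24*(-15 - 1*1))*25 = -924*0 + (24*(-15 - 1))*25 = 0 + (24*(-16))*25 = 0 - 384*25 = 0 - 9600 = -9600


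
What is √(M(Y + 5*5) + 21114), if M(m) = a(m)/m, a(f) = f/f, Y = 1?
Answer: √14273090/26 ≈ 145.31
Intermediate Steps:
a(f) = 1
M(m) = 1/m
√(M(Y + 5*5) + 21114) = √(1/(1 + 5*5) + 21114) = √(1/(1 + 25) + 21114) = √(1/26 + 21114) = √(548965/26) = √14273090/26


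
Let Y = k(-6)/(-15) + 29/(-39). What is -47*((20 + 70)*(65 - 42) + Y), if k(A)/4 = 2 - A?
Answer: -6315061/65 ≈ -97155.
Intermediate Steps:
k(A) = 8 - 4*A (k(A) = 4*(2 - A) = 8 - 4*A)
Y = -187/65 (Y = (8 - 4*(-6))/(-15) + 29/(-39) = (8 + 24)*(-1/15) + 29*(-1/39) = 32*(-1/15) - 29/39 = -32/15 - 29/39 = -187/65 ≈ -2.8769)
-47*((20 + 70)*(65 - 42) + Y) = -47*((20 + 70)*(65 - 42) - 187/65) = -47*(90*23 - 187/65) = -47*(2070 - 187/65) = -47*134363/65 = -6315061/65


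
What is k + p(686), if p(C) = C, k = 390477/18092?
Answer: 12801589/18092 ≈ 707.58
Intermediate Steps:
k = 390477/18092 (k = 390477*(1/18092) = 390477/18092 ≈ 21.583)
k + p(686) = 390477/18092 + 686 = 12801589/18092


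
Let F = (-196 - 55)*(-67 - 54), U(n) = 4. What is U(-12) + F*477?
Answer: 14486971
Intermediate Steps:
F = 30371 (F = -251*(-121) = 30371)
U(-12) + F*477 = 4 + 30371*477 = 4 + 14486967 = 14486971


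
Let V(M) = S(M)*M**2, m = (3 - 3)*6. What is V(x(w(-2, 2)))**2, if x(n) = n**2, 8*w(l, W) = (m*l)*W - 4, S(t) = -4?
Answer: 1/16 ≈ 0.062500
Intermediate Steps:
m = 0 (m = 0*6 = 0)
w(l, W) = -1/2 (w(l, W) = ((0*l)*W - 4)/8 = (0*W - 4)/8 = (0 - 4)/8 = (1/8)*(-4) = -1/2)
V(M) = -4*M**2
V(x(w(-2, 2)))**2 = (-4*((-1/2)**2)**2)**2 = (-4*(1/4)**2)**2 = (-4*1/16)**2 = (-1/4)**2 = 1/16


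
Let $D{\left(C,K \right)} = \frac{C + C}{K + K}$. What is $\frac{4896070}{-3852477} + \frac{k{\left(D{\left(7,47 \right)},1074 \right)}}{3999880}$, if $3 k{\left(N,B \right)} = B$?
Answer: $- \frac{9791156642417}{7704722851380} \approx -1.2708$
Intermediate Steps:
$D{\left(C,K \right)} = \frac{C}{K}$ ($D{\left(C,K \right)} = \frac{2 C}{2 K} = 2 C \frac{1}{2 K} = \frac{C}{K}$)
$k{\left(N,B \right)} = \frac{B}{3}$
$\frac{4896070}{-3852477} + \frac{k{\left(D{\left(7,47 \right)},1074 \right)}}{3999880} = \frac{4896070}{-3852477} + \frac{\frac{1}{3} \cdot 1074}{3999880} = 4896070 \left(- \frac{1}{3852477}\right) + 358 \cdot \frac{1}{3999880} = - \frac{4896070}{3852477} + \frac{179}{1999940} = - \frac{9791156642417}{7704722851380}$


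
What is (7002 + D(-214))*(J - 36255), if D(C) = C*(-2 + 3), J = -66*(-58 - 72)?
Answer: -187857900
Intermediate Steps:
J = 8580 (J = -66*(-130) = 8580)
D(C) = C (D(C) = C*1 = C)
(7002 + D(-214))*(J - 36255) = (7002 - 214)*(8580 - 36255) = 6788*(-27675) = -187857900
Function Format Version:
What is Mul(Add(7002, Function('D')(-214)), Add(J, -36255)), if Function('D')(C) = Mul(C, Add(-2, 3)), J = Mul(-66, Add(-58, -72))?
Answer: -187857900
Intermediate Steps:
J = 8580 (J = Mul(-66, -130) = 8580)
Function('D')(C) = C (Function('D')(C) = Mul(C, 1) = C)
Mul(Add(7002, Function('D')(-214)), Add(J, -36255)) = Mul(Add(7002, -214), Add(8580, -36255)) = Mul(6788, -27675) = -187857900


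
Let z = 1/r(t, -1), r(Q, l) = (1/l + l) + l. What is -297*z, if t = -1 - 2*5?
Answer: 99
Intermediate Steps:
t = -11 (t = -1 - 10 = -11)
r(Q, l) = 1/l + 2*l (r(Q, l) = (l + 1/l) + l = 1/l + 2*l)
z = -⅓ (z = 1/(1/(-1) + 2*(-1)) = 1/(-1 - 2) = 1/(-3) = -⅓ ≈ -0.33333)
-297*z = -297*(-⅓) = 99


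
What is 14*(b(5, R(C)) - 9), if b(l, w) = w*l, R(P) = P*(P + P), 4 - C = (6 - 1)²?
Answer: 61614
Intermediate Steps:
C = -21 (C = 4 - (6 - 1)² = 4 - 1*5² = 4 - 1*25 = 4 - 25 = -21)
R(P) = 2*P² (R(P) = P*(2*P) = 2*P²)
b(l, w) = l*w
14*(b(5, R(C)) - 9) = 14*(5*(2*(-21)²) - 9) = 14*(5*(2*441) - 9) = 14*(5*882 - 9) = 14*(4410 - 9) = 14*4401 = 61614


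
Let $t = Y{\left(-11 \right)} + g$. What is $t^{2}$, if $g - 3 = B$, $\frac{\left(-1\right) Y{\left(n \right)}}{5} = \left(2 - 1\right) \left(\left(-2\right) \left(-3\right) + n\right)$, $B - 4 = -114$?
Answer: $6724$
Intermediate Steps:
$B = -110$ ($B = 4 - 114 = -110$)
$Y{\left(n \right)} = -30 - 5 n$ ($Y{\left(n \right)} = - 5 \left(2 - 1\right) \left(\left(-2\right) \left(-3\right) + n\right) = - 5 \cdot 1 \left(6 + n\right) = - 5 \left(6 + n\right) = -30 - 5 n$)
$g = -107$ ($g = 3 - 110 = -107$)
$t = -82$ ($t = \left(-30 - -55\right) - 107 = \left(-30 + 55\right) - 107 = 25 - 107 = -82$)
$t^{2} = \left(-82\right)^{2} = 6724$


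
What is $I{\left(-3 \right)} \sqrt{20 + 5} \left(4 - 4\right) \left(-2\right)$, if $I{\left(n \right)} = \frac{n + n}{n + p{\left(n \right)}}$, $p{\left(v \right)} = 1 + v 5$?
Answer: $0$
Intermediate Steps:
$p{\left(v \right)} = 1 + 5 v$
$I{\left(n \right)} = \frac{2 n}{1 + 6 n}$ ($I{\left(n \right)} = \frac{n + n}{n + \left(1 + 5 n\right)} = \frac{2 n}{1 + 6 n}$)
$I{\left(-3 \right)} \sqrt{20 + 5} \left(4 - 4\right) \left(-2\right) = 2 \left(-3\right) \frac{1}{1 + 6 \left(-3\right)} \sqrt{20 + 5} \left(4 - 4\right) \left(-2\right) = 2 \left(-3\right) \frac{1}{1 - 18} \sqrt{25} \cdot 0 \left(-2\right) = 2 \left(-3\right) \frac{1}{-17} \cdot 5 \cdot 0 = 2 \left(-3\right) \left(- \frac{1}{17}\right) 5 \cdot 0 = \frac{6}{17} \cdot 5 \cdot 0 = \frac{30}{17} \cdot 0 = 0$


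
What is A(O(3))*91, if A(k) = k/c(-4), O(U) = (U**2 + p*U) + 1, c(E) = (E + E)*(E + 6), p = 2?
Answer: -91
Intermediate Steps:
c(E) = 2*E*(6 + E) (c(E) = (2*E)*(6 + E) = 2*E*(6 + E))
O(U) = 1 + U**2 + 2*U (O(U) = (U**2 + 2*U) + 1 = 1 + U**2 + 2*U)
A(k) = -k/16 (A(k) = k/((2*(-4)*(6 - 4))) = k/((2*(-4)*2)) = k/(-16) = k*(-1/16) = -k/16)
A(O(3))*91 = -(1 + 3**2 + 2*3)/16*91 = -(1 + 9 + 6)/16*91 = -1/16*16*91 = -1*91 = -91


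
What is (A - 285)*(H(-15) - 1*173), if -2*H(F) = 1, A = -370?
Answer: 227285/2 ≈ 1.1364e+5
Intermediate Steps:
H(F) = -½ (H(F) = -½*1 = -½)
(A - 285)*(H(-15) - 1*173) = (-370 - 285)*(-½ - 1*173) = -655*(-½ - 173) = -655*(-347/2) = 227285/2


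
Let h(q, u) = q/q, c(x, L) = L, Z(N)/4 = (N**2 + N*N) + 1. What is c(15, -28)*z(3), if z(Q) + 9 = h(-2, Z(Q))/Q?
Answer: 728/3 ≈ 242.67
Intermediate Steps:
Z(N) = 4 + 8*N**2 (Z(N) = 4*((N**2 + N*N) + 1) = 4*((N**2 + N**2) + 1) = 4*(2*N**2 + 1) = 4*(1 + 2*N**2) = 4 + 8*N**2)
h(q, u) = 1
z(Q) = -9 + 1/Q
c(15, -28)*z(3) = -28*(-9 + 1/3) = -28*(-26/3) = 728/3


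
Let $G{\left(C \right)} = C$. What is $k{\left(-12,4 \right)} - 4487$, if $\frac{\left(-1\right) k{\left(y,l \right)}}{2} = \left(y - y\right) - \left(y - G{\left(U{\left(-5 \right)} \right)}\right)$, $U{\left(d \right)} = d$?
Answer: $-4501$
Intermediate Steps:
$k{\left(y,l \right)} = 10 + 2 y$ ($k{\left(y,l \right)} = - 2 \left(\left(y - y\right) - \left(5 + y\right)\right) = - 2 \left(0 - \left(5 + y\right)\right) = - 2 \left(-5 - y\right) = 10 + 2 y$)
$k{\left(-12,4 \right)} - 4487 = \left(10 + 2 \left(-12\right)\right) - 4487 = \left(10 - 24\right) - 4487 = -14 - 4487 = -4501$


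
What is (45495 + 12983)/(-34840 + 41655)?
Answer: 58478/6815 ≈ 8.5808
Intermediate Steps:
(45495 + 12983)/(-34840 + 41655) = 58478/6815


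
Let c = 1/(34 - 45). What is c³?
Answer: -1/1331 ≈ -0.00075131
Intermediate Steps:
c = -1/11 (c = 1/(-11) = -1/11 ≈ -0.090909)
c³ = (-1/11)³ = -1/1331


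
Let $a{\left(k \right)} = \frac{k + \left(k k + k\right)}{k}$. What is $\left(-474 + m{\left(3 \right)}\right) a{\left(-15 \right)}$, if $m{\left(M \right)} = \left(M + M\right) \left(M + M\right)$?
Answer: $5694$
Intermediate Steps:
$a{\left(k \right)} = \frac{k^{2} + 2 k}{k}$ ($a{\left(k \right)} = \frac{k + \left(k^{2} + k\right)}{k} = \frac{k + \left(k + k^{2}\right)}{k} = \frac{k^{2} + 2 k}{k}$)
$m{\left(M \right)} = 4 M^{2}$ ($m{\left(M \right)} = 2 M 2 M = 4 M^{2}$)
$\left(-474 + m{\left(3 \right)}\right) a{\left(-15 \right)} = \left(-474 + 4 \cdot 3^{2}\right) \left(2 - 15\right) = \left(-474 + 4 \cdot 9\right) \left(-13\right) = \left(-474 + 36\right) \left(-13\right) = \left(-438\right) \left(-13\right) = 5694$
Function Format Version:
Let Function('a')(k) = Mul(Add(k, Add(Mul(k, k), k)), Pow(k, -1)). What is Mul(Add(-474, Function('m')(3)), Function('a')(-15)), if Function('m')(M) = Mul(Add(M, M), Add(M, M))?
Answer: 5694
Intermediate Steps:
Function('a')(k) = Mul(Pow(k, -1), Add(Pow(k, 2), Mul(2, k))) (Function('a')(k) = Mul(Add(k, Add(Pow(k, 2), k)), Pow(k, -1)) = Mul(Add(k, Add(k, Pow(k, 2))), Pow(k, -1)) = Mul(Add(Pow(k, 2), Mul(2, k)), Pow(k, -1)) = Mul(Pow(k, -1), Add(Pow(k, 2), Mul(2, k))))
Function('m')(M) = Mul(4, Pow(M, 2)) (Function('m')(M) = Mul(Mul(2, M), Mul(2, M)) = Mul(4, Pow(M, 2)))
Mul(Add(-474, Function('m')(3)), Function('a')(-15)) = Mul(Add(-474, Mul(4, Pow(3, 2))), Add(2, -15)) = Mul(Add(-474, Mul(4, 9)), -13) = Mul(Add(-474, 36), -13) = Mul(-438, -13) = 5694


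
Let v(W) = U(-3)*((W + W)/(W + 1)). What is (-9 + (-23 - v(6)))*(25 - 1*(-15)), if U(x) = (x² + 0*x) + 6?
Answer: -16160/7 ≈ -2308.6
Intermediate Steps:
U(x) = 6 + x² (U(x) = (x² + 0) + 6 = x² + 6 = 6 + x²)
v(W) = 30*W/(1 + W) (v(W) = (6 + (-3)²)*((W + W)/(W + 1)) = (6 + 9)*((2*W)/(1 + W)) = 15*(2*W/(1 + W)) = 30*W/(1 + W))
(-9 + (-23 - v(6)))*(25 - 1*(-15)) = (-9 + (-23 - 30*6/(1 + 6)))*(25 - 1*(-15)) = (-9 + (-23 - 30*6/7))*(25 + 15) = (-9 + (-23 - 30*6/7))*40 = (-9 + (-23 - 1*180/7))*40 = (-9 + (-23 - 180/7))*40 = (-9 - 341/7)*40 = -404/7*40 = -16160/7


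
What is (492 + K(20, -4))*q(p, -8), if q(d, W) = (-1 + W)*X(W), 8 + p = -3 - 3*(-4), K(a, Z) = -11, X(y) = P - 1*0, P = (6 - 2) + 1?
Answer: -21645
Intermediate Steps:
P = 5 (P = 4 + 1 = 5)
X(y) = 5 (X(y) = 5 - 1*0 = 5 + 0 = 5)
p = 1 (p = -8 + (-3 - 3*(-4)) = -8 + (-3 + 12) = -8 + 9 = 1)
q(d, W) = -5 + 5*W (q(d, W) = (-1 + W)*5 = -5 + 5*W)
(492 + K(20, -4))*q(p, -8) = (492 - 11)*(-5 + 5*(-8)) = 481*(-5 - 40) = 481*(-45) = -21645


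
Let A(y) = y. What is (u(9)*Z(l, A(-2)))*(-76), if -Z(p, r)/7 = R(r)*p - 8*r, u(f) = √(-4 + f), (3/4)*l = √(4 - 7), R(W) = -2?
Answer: 4256*√5*(6 - I*√3)/3 ≈ 19033.0 - 5494.5*I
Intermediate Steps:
l = 4*I*√3/3 (l = 4*√(4 - 7)/3 = 4*√(-3)/3 = 4*(I*√3)/3 = 4*I*√3/3 ≈ 2.3094*I)
Z(p, r) = 14*p + 56*r (Z(p, r) = -7*(-2*p - 8*r) = -7*(-8*r - 2*p) = 14*p + 56*r)
(u(9)*Z(l, A(-2)))*(-76) = (√(-4 + 9)*(14*(4*I*√3/3) + 56*(-2)))*(-76) = (√5*(56*I*√3/3 - 112))*(-76) = (√5*(-112 + 56*I*√3/3))*(-76) = -76*√5*(-112 + 56*I*√3/3)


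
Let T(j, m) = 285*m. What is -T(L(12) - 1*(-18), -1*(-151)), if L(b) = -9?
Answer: -43035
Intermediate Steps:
-T(L(12) - 1*(-18), -1*(-151)) = -285*(-1*(-151)) = -285*151 = -1*43035 = -43035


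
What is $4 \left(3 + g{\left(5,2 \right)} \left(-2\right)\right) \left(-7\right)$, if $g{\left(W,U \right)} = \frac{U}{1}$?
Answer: $28$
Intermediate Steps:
$g{\left(W,U \right)} = U$ ($g{\left(W,U \right)} = U 1 = U$)
$4 \left(3 + g{\left(5,2 \right)} \left(-2\right)\right) \left(-7\right) = 4 \left(3 + 2 \left(-2\right)\right) \left(-7\right) = 4 \left(3 - 4\right) \left(-7\right) = 4 \left(-1\right) \left(-7\right) = \left(-4\right) \left(-7\right) = 28$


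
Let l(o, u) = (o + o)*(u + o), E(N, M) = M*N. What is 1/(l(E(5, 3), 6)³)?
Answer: 1/250047000 ≈ 3.9992e-9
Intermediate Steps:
l(o, u) = 2*o*(o + u) (l(o, u) = (2*o)*(o + u) = 2*o*(o + u))
1/(l(E(5, 3), 6)³) = 1/((2*(3*5)*(3*5 + 6))³) = 1/((2*15*(15 + 6))³) = 1/((2*15*21)³) = 1/(630³) = 1/250047000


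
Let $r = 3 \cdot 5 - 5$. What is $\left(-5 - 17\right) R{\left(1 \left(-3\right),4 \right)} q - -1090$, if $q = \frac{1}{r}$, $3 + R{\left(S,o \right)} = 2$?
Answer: $\frac{5461}{5} \approx 1092.2$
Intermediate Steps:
$R{\left(S,o \right)} = -1$ ($R{\left(S,o \right)} = -3 + 2 = -1$)
$r = 10$ ($r = 15 - 5 = 10$)
$q = \frac{1}{10} \approx 0.1$
$\left(-5 - 17\right) R{\left(1 \left(-3\right),4 \right)} q - -1090 = \left(-5 - 17\right) \left(-1\right) \frac{1}{10} - -1090 = \left(-5 - 17\right) \left(-1\right) \frac{1}{10} + 1090 = \left(-22\right) \left(-1\right) \frac{1}{10} + 1090 = 22 \cdot \frac{1}{10} + 1090 = \frac{11}{5} + 1090 = \frac{5461}{5}$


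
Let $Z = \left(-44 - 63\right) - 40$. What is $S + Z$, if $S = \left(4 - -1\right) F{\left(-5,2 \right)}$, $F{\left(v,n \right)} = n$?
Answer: $-137$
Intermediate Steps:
$S = 10$ ($S = \left(4 - -1\right) 2 = \left(4 + 1\right) 2 = 5 \cdot 2 = 10$)
$Z = -147$ ($Z = -107 - 40 = -147$)
$S + Z = 10 - 147 = -137$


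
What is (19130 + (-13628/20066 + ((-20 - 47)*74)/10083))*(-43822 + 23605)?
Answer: -13040805676057666/33720913 ≈ -3.8673e+8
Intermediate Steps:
(19130 + (-13628/20066 + ((-20 - 47)*74)/10083))*(-43822 + 23605) = (19130 + (-13628*1/20066 - 67*74*(1/10083)))*(-20217) = (19130 + (-6814/10033 - 4958*1/10083))*(-20217) = (19130 + (-6814/10033 - 4958/10083))*(-20217) = (19130 - 118449176/101162739)*(-20217) = (1935124747894/101162739)*(-20217) = -13040805676057666/33720913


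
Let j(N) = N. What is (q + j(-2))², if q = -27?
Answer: 841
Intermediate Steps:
(q + j(-2))² = (-27 - 2)² = (-29)² = 841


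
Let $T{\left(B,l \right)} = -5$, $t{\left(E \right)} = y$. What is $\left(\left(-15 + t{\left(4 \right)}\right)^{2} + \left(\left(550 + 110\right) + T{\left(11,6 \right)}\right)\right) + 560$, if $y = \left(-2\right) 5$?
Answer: $1840$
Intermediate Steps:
$y = -10$
$t{\left(E \right)} = -10$
$\left(\left(-15 + t{\left(4 \right)}\right)^{2} + \left(\left(550 + 110\right) + T{\left(11,6 \right)}\right)\right) + 560 = \left(\left(-15 - 10\right)^{2} + \left(\left(550 + 110\right) - 5\right)\right) + 560 = \left(\left(-25\right)^{2} + \left(660 - 5\right)\right) + 560 = \left(625 + 655\right) + 560 = 1280 + 560 = 1840$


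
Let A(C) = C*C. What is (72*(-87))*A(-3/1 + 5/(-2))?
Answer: -189486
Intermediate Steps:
A(C) = C²
(72*(-87))*A(-3/1 + 5/(-2)) = (72*(-87))*(-3/1 + 5/(-2))² = -6264*(-3*1 + 5*(-½))² = -6264*(-3 - 5/2)² = -6264*(-11/2)² = -6264*121/4 = -189486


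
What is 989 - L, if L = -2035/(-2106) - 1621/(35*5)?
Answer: 367553651/368550 ≈ 997.30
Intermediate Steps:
L = -3057701/368550 (L = -2035*(-1/2106) - 1621/175 = 2035/2106 - 1621*1/175 = 2035/2106 - 1621/175 = -3057701/368550 ≈ -8.2966)
989 - L = 989 - 1*(-3057701/368550) = 989 + 3057701/368550 = 367553651/368550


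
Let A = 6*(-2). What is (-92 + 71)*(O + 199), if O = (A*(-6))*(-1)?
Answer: -2667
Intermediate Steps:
A = -12
O = -72 (O = -12*(-6)*(-1) = 72*(-1) = -72)
(-92 + 71)*(O + 199) = (-92 + 71)*(-72 + 199) = -21*127 = -2667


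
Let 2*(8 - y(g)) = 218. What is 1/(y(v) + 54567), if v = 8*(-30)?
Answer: 1/54466 ≈ 1.8360e-5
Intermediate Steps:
v = -240
y(g) = -101 (y(g) = 8 - ½*218 = 8 - 109 = -101)
1/(y(v) + 54567) = 1/(-101 + 54567) = 1/54466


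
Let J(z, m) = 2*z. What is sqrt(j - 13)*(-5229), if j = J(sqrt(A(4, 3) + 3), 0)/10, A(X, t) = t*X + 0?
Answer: -5229*I*sqrt(325 - 5*sqrt(15))/5 ≈ -18283.0*I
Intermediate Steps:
A(X, t) = X*t (A(X, t) = X*t + 0 = X*t)
j = sqrt(15)/5 (j = (2*sqrt(4*3 + 3))/10 = (2*sqrt(12 + 3))*(1/10) = (2*sqrt(15))*(1/10) = sqrt(15)/5 ≈ 0.77460)
sqrt(j - 13)*(-5229) = sqrt(sqrt(15)/5 - 13)*(-5229) = sqrt(-13 + sqrt(15)/5)*(-5229) = -5229*sqrt(-13 + sqrt(15)/5)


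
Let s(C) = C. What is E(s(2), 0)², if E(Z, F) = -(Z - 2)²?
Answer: 0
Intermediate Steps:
E(Z, F) = -(-2 + Z)²
E(s(2), 0)² = (-(-2 + 2)²)² = (-1*0²)² = (-1*0)² = 0² = 0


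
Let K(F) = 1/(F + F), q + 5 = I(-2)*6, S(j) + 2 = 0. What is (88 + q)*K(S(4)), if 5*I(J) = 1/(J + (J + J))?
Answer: -207/10 ≈ -20.700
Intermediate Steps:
S(j) = -2 (S(j) = -2 + 0 = -2)
I(J) = 1/(15*J) (I(J) = 1/(5*(J + (J + J))) = 1/(5*(J + 2*J)) = 1/(5*((3*J))) = (1/(3*J))/5 = 1/(15*J))
q = -26/5 (q = -5 + ((1/15)/(-2))*6 = -5 + ((1/15)*(-½))*6 = -5 - 1/30*6 = -5 - ⅕ = -26/5 ≈ -5.2000)
K(F) = 1/(2*F)
(88 + q)*K(S(4)) = (88 - 26/5)*((½)/(-2)) = 414*((½)*(-½))/5 = (414/5)*(-¼) = -207/10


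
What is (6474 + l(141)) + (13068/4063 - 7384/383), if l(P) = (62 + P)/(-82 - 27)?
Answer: 1095066852595/169618061 ≈ 6456.1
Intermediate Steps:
l(P) = -62/109 - P/109 (l(P) = (62 + P)/(-109) = (62 + P)*(-1/109) = -62/109 - P/109)
(6474 + l(141)) + (13068/4063 - 7384/383) = (6474 + (-62/109 - 1/109*141)) + (13068/4063 - 7384/383) = (6474 + (-62/109 - 141/109)) + (13068*(1/4063) - 7384*1/383) = (6474 - 203/109) + (13068/4063 - 7384/383) = 705463/109 - 24996148/1556129 = 1095066852595/169618061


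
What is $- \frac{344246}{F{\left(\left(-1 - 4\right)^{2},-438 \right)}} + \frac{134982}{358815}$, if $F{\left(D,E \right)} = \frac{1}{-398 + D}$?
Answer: $\frac{15357731520584}{119605} \approx 1.284 \cdot 10^{8}$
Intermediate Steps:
$- \frac{344246}{F{\left(\left(-1 - 4\right)^{2},-438 \right)}} + \frac{134982}{358815} = - \frac{344246}{\frac{1}{-398 + \left(-1 - 4\right)^{2}}} + \frac{134982}{358815} = - \frac{344246}{\frac{1}{-398 + \left(-5\right)^{2}}} + 134982 \cdot \frac{1}{358815} = - \frac{344246}{\frac{1}{-398 + 25}} + \frac{44994}{119605} = - \frac{344246}{\frac{1}{-373}} + \frac{44994}{119605} = - \frac{344246}{- \frac{1}{373}} + \frac{44994}{119605} = \left(-344246\right) \left(-373\right) + \frac{44994}{119605} = 128403758 + \frac{44994}{119605} = \frac{15357731520584}{119605}$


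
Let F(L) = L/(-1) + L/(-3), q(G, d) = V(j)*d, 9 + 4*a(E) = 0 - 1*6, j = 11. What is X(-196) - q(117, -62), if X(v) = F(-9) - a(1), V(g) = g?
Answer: 2791/4 ≈ 697.75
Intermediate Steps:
a(E) = -15/4 (a(E) = -9/4 + (0 - 1*6)/4 = -9/4 + (0 - 6)/4 = -9/4 + (1/4)*(-6) = -9/4 - 3/2 = -15/4)
q(G, d) = 11*d
F(L) = -4*L/3 (F(L) = L*(-1) + L*(-1/3) = -L - L/3 = -4*L/3)
X(v) = 63/4 (X(v) = -4/3*(-9) - 1*(-15/4) = 12 + 15/4 = 63/4)
X(-196) - q(117, -62) = 63/4 - 11*(-62) = 63/4 - 1*(-682) = 63/4 + 682 = 2791/4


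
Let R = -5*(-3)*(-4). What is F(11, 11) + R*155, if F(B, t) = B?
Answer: -9289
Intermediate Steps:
R = -60 (R = 15*(-4) = -60)
F(11, 11) + R*155 = 11 - 60*155 = 11 - 9300 = -9289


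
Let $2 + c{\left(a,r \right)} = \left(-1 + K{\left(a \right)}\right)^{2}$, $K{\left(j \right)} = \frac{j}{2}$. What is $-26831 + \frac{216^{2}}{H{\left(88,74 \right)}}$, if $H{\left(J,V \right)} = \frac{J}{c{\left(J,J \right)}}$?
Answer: $\frac{10476563}{11} \approx 9.5242 \cdot 10^{5}$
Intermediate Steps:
$K{\left(j \right)} = \frac{j}{2}$ ($K{\left(j \right)} = j \frac{1}{2} = \frac{j}{2}$)
$c{\left(a,r \right)} = -2 + \left(-1 + \frac{a}{2}\right)^{2}$
$H{\left(J,V \right)} = \frac{J}{-2 + \frac{\left(-2 + J\right)^{2}}{4}}$
$-26831 + \frac{216^{2}}{H{\left(88,74 \right)}} = -26831 + \frac{216^{2}}{4 \cdot 88 \frac{1}{-8 + \left(-2 + 88\right)^{2}}} = -26831 + \frac{46656}{4 \cdot 88 \frac{1}{-8 + 86^{2}}} = -26831 + \frac{46656}{4 \cdot 88 \frac{1}{-8 + 7396}} = -26831 + \frac{46656}{4 \cdot 88 \cdot \frac{1}{7388}} = -26831 + \frac{46656}{\frac{88}{1847}} = -26831 + 46656 \cdot \frac{1847}{88} = -26831 + \frac{10771704}{11} = \frac{10476563}{11}$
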